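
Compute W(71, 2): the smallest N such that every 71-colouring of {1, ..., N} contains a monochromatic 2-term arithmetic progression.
W(71, 2) = 71 + 1 = 72

A 2-term AP is any pair of integers, so a monochromatic 2-AP exists iff some colour is used at least twice. With 71 colours, the colouring i ↦ i on {1, ..., 71} uses each colour once, avoiding any monochromatic pair, so W(71, 2) > 71. For {1, ..., 72}, pigeonhole forces two integers of the same colour, which form a monochromatic 2-AP. Hence W(71, 2) = 72.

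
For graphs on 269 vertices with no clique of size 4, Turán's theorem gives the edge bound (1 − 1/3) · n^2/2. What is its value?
Turán density bound = (2/3) · 269^2/2 = 72361/3 ≈ 24120.3333

Turán's theorem: ex(n, K_{r+1}) is achieved by the complete r-partite Turán graph T(n, r) with parts as balanced as possible, and is at most (1 − 1/r) · n^2/2. For r = 3, n = 269: the density bound is (2/3) · 72361/2 = 72361/3 ≈ 24120.3333. The integer-valued extremum is e(T(269, 3)) = 24120, which is strictly less than the density bound 72361/3 since 3 ∤ 269 (the parts of T(269, 3) cannot all be equal).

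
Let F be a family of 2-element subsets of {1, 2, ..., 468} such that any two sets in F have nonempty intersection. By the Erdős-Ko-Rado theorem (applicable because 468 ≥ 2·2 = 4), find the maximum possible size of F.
max |F| = C(467, 1) = 467

Erdős-Ko-Rado (1961): when n ≥ 2k, max |F| = C(n−1, k−1). The bound is attained by the star {A : i ∈ A} for any fixed i ∈ [n]. Here C(468−1, 2−1) = C(467, 1) = 467.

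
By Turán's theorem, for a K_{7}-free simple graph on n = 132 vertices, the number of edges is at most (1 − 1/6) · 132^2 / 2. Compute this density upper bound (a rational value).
Turán density bound = (5/6) · 132^2/2 = 7260

Turán's theorem: ex(n, K_{r+1}) is achieved by the complete r-partite Turán graph T(n, r) with parts as balanced as possible, and is at most (1 − 1/r) · n^2/2. For r = 6, n = 132: the density bound is (5/6) · 17424/2 = 7260. Since 6 ∣ 132, the Turán graph T(132, 6) has parts of equal size 22, and its edge count e(T(132, 6)) = 7260 attains the density bound exactly.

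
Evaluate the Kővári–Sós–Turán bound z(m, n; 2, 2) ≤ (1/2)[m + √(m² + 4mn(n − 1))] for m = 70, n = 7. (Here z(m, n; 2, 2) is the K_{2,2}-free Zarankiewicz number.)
z(70, 7; 2, 2) ≤ (1/2)[70 + √(70² + 4·70·7·6)] = (1/2)[70 + √16660] = 99.5368

Kővári–Sós–Turán: let r_1, ..., r_70 be the row sums and z = Σ r_i the total number of 1s. Each pair of columns can share at most one row with both entries 1 (else a 2×2 all-ones block appears), so Σ_i C(r_i, 2) ≤ C(7, 2) = 21. By convexity Σ_i C(r_i, 2) ≥ 70·C(z/70, 2) = z(z − 70)/(2·70), giving z² − 70z − 70·7·6 ≤ 0 and hence z ≤ (1/2)[70 + √(4900 + 4·2940)] = (1/2)[70 + √16660] ≈ (1/2)(70 + 129.0736) = 99.5368.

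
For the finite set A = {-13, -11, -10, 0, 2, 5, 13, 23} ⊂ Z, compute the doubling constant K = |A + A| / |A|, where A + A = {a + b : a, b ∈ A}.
K = |A + A| / |A| = 30/8 = 15/4

Enumerate A + A = {a + b : a, b ∈ A}. With |A| = 8, there are |A|^2 = 64 ordered sum pairs; collecting distinct values, A + A = {-26, -24, -23, -22, -21, -20, -13, -11, -10, -9, -8, -6, -5, 0, 2, 3, 4, 5, 7, 10, 12, 13, 15, 18, 23, 25, 26, 28, 36, 46}, so |A + A| = 30. Thus K = 30/8 = 15/4. For comparison, the minimum possible |A + A| over all 8-element sets is 2·8 − 1 = 15 (so min K = 15/8), attained only by arithmetic progressions.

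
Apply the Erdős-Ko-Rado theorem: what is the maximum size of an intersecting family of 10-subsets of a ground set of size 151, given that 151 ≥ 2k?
max |F| = C(150, 9) = 82947113349100

Erdős-Ko-Rado (1961): when n ≥ 2k, max |F| = C(n−1, k−1). The bound is attained by the star {A : i ∈ A} for any fixed i ∈ [n]. Here C(151−1, 10−1) = C(150, 9) = 82947113349100.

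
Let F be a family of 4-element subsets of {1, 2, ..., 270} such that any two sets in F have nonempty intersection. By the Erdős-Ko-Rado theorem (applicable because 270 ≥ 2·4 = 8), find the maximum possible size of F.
max |F| = C(269, 3) = 3208094

Erdős-Ko-Rado (1961): when n ≥ 2k, max |F| = C(n−1, k−1). The bound is attained by the star {A : i ∈ A} for any fixed i ∈ [n]. Here C(270−1, 4−1) = C(269, 3) = 3208094.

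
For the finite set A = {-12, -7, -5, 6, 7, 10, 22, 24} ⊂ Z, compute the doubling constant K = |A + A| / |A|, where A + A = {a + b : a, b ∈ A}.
K = |A + A| / |A| = 33/8

Enumerate A + A = {a + b : a, b ∈ A}. With |A| = 8, there are |A|^2 = 64 ordered sum pairs; collecting distinct values, A + A = {-24, -19, -17, -14, -12, -10, -6, -5, -2, -1, 0, 1, 2, 3, 5, 10, 12, 13, 14, 15, 16, 17, 19, 20, 28, 29, 30, 31, 32, 34, 44, 46, 48}, so |A + A| = 33. Thus K = 33/8. For comparison, the minimum possible |A + A| over all 8-element sets is 2·8 − 1 = 15 (so min K = 15/8), attained only by arithmetic progressions.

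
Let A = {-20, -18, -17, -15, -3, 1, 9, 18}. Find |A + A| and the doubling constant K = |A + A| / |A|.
K = |A + A| / |A| = 33/8

Enumerate A + A = {a + b : a, b ∈ A}. With |A| = 8, there are |A|^2 = 64 ordered sum pairs; collecting distinct values, A + A = {-40, -38, -37, -36, -35, -34, -33, -32, -30, -23, -21, -20, -19, -18, -17, -16, -14, -11, -9, -8, -6, -2, 0, 1, 2, 3, 6, 10, 15, 18, 19, 27, 36}, so |A + A| = 33. Thus K = 33/8. For comparison, the minimum possible |A + A| over all 8-element sets is 2·8 − 1 = 15 (so min K = 15/8), attained only by arithmetic progressions.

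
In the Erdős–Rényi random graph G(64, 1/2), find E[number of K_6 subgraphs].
E[# K_6] = C(64, 6) · (1/2)^C(6, 2) = 74974368 / 2^15 = 2342949/1024 ≈ 2288.036133

For each 6-subset S of vertices (there are C(64, 6) = 74974368 such S), let X_S = 1 if S induces a K_6 (all C(6, 2) = 15 edges present). Then P(X_S = 1) = (1/2)^15 = 1/32768. By linearity of expectation, E[# K_6] = C(64, 6) · (1/2)^15 = 74974368 / 32768 = 2342949/1024 ≈ 2288.036133.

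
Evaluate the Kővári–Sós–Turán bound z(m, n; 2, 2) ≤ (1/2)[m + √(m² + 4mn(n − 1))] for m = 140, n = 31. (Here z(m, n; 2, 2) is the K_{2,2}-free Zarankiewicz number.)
z(140, 31; 2, 2) ≤ (1/2)[140 + √(140² + 4·140·31·30)] = (1/2)[140 + √540400] = 437.5595

Kővári–Sós–Turán: let r_1, ..., r_140 be the row sums and z = Σ r_i the total number of 1s. Each pair of columns can share at most one row with both entries 1 (else a 2×2 all-ones block appears), so Σ_i C(r_i, 2) ≤ C(31, 2) = 465. By convexity Σ_i C(r_i, 2) ≥ 140·C(z/140, 2) = z(z − 140)/(2·140), giving z² − 140z − 140·31·30 ≤ 0 and hence z ≤ (1/2)[140 + √(19600 + 4·130200)] = (1/2)[140 + √540400] ≈ (1/2)(140 + 735.119) = 437.5595.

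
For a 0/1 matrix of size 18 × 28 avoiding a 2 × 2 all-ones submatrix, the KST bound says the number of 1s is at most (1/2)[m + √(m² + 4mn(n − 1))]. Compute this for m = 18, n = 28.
z(18, 28; 2, 2) ≤ (1/2)[18 + √(18² + 4·18·28·27)] = (1/2)[18 + √54756] = 126

Kővári–Sós–Turán: let r_1, ..., r_18 be the row sums and z = Σ r_i the total number of 1s. Each pair of columns can share at most one row with both entries 1 (else a 2×2 all-ones block appears), so Σ_i C(r_i, 2) ≤ C(28, 2) = 378. By convexity Σ_i C(r_i, 2) ≥ 18·C(z/18, 2) = z(z − 18)/(2·18), giving z² − 18z − 18·28·27 ≤ 0 and hence z ≤ (1/2)[18 + √(324 + 4·13608)] = (1/2)[18 + √54756] ≈ (1/2)(18 + 234) = 126.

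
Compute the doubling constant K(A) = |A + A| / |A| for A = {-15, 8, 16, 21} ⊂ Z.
K = |A + A| / |A| = 10/4 = 5/2

Enumerate A + A = {a + b : a, b ∈ A}. With |A| = 4, there are |A|^2 = 16 ordered sum pairs; collecting distinct values, A + A = {-30, -7, 1, 6, 16, 24, 29, 32, 37, 42}, so |A + A| = 10. Thus K = 10/4 = 5/2. For comparison, the minimum possible |A + A| over all 4-element sets is 2·4 − 1 = 7 (so min K = 7/4), attained only by arithmetic progressions.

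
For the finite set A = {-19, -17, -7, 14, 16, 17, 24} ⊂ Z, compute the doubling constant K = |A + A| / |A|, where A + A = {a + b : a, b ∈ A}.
K = |A + A| / |A| = 26/7

Enumerate A + A = {a + b : a, b ∈ A}. With |A| = 7, there are |A|^2 = 49 ordered sum pairs; collecting distinct values, A + A = {-38, -36, -34, -26, -24, -14, -5, -3, -2, -1, 0, 5, 7, 9, 10, 17, 28, 30, 31, 32, 33, 34, 38, 40, 41, 48}, so |A + A| = 26. Thus K = 26/7. For comparison, the minimum possible |A + A| over all 7-element sets is 2·7 − 1 = 13 (so min K = 13/7), attained only by arithmetic progressions.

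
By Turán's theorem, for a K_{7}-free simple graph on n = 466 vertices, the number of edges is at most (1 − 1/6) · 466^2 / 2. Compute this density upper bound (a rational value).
Turán density bound = (5/6) · 466^2/2 = 271445/3 ≈ 90481.6667

Turán's theorem: ex(n, K_{r+1}) is achieved by the complete r-partite Turán graph T(n, r) with parts as balanced as possible, and is at most (1 − 1/r) · n^2/2. For r = 6, n = 466: the density bound is (5/6) · 217156/2 = 271445/3 ≈ 90481.6667. The integer-valued extremum is e(T(466, 6)) = 90481, which is strictly less than the density bound 271445/3 since 6 ∤ 466 (the parts of T(466, 6) cannot all be equal).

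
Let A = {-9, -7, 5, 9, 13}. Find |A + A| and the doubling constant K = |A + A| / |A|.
K = |A + A| / |A| = 14/5

Enumerate A + A = {a + b : a, b ∈ A}. With |A| = 5, there are |A|^2 = 25 ordered sum pairs; collecting distinct values, A + A = {-18, -16, -14, -4, -2, 0, 2, 4, 6, 10, 14, 18, 22, 26}, so |A + A| = 14. Thus K = 14/5. For comparison, the minimum possible |A + A| over all 5-element sets is 2·5 − 1 = 9 (so min K = 9/5), attained only by arithmetic progressions.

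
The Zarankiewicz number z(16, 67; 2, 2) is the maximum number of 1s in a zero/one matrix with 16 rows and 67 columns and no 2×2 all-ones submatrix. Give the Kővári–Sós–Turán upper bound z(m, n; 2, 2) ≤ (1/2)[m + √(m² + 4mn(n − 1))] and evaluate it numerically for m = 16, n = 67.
z(16, 67; 2, 2) ≤ (1/2)[16 + √(16² + 4·16·67·66)] = (1/2)[16 + √283264] = 274.1128

Kővári–Sós–Turán: let r_1, ..., r_16 be the row sums and z = Σ r_i the total number of 1s. Each pair of columns can share at most one row with both entries 1 (else a 2×2 all-ones block appears), so Σ_i C(r_i, 2) ≤ C(67, 2) = 2211. By convexity Σ_i C(r_i, 2) ≥ 16·C(z/16, 2) = z(z − 16)/(2·16), giving z² − 16z − 16·67·66 ≤ 0 and hence z ≤ (1/2)[16 + √(256 + 4·70752)] = (1/2)[16 + √283264] ≈ (1/2)(16 + 532.2255) = 274.1128.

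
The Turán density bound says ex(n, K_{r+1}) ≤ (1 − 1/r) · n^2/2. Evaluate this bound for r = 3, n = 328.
Turán density bound = (2/3) · 328^2/2 = 107584/3 ≈ 35861.3333

Turán's theorem: ex(n, K_{r+1}) is achieved by the complete r-partite Turán graph T(n, r) with parts as balanced as possible, and is at most (1 − 1/r) · n^2/2. For r = 3, n = 328: the density bound is (2/3) · 107584/2 = 107584/3 ≈ 35861.3333. The integer-valued extremum is e(T(328, 3)) = 35861, which is strictly less than the density bound 107584/3 since 3 ∤ 328 (the parts of T(328, 3) cannot all be equal).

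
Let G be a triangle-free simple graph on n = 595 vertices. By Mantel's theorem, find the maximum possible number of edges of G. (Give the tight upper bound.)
ex(595, K_3) = ⌊595^2/4⌋ = 88506

Mantel (1907): a triangle-free graph on n vertices has at most ⌊n^2/4⌋ edges, with equality for the complete bipartite graph K_{⌊n/2⌋, ⌈n/2⌉}. For n = 595: ⌊595^2/4⌋ = ⌊354025/4⌋ = 88506. The extremal graph is K_{297, 298}, which has 297·298 = 88506 edges.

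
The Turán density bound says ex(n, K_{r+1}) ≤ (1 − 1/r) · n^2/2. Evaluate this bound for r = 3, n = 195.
Turán density bound = (2/3) · 195^2/2 = 12675

Turán's theorem: ex(n, K_{r+1}) is achieved by the complete r-partite Turán graph T(n, r) with parts as balanced as possible, and is at most (1 − 1/r) · n^2/2. For r = 3, n = 195: the density bound is (2/3) · 38025/2 = 12675. Since 3 ∣ 195, the Turán graph T(195, 3) has parts of equal size 65, and its edge count e(T(195, 3)) = 12675 attains the density bound exactly.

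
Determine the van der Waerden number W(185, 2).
W(185, 2) = 185 + 1 = 186

A 2-term AP is any pair of integers, so a monochromatic 2-AP exists iff some colour is used at least twice. With 185 colours, the colouring i ↦ i on {1, ..., 185} uses each colour once, avoiding any monochromatic pair, so W(185, 2) > 185. For {1, ..., 186}, pigeonhole forces two integers of the same colour, which form a monochromatic 2-AP. Hence W(185, 2) = 186.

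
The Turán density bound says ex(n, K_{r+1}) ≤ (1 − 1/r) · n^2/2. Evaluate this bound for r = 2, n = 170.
Turán density bound = (1/2) · 170^2/2 = 7225

Turán's theorem: ex(n, K_{r+1}) is achieved by the complete r-partite Turán graph T(n, r) with parts as balanced as possible, and is at most (1 − 1/r) · n^2/2. For r = 2, n = 170: the density bound is (1/2) · 28900/2 = 7225. Since 2 ∣ 170, the Turán graph T(170, 2) has parts of equal size 85, and its edge count e(T(170, 2)) = 7225 attains the density bound exactly.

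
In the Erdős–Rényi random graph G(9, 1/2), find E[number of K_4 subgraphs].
E[# K_4] = C(9, 4) · (1/2)^C(4, 2) = 126 / 2^6 = 63/32 = 1.96875

For each 4-subset S of vertices (there are C(9, 4) = 126 such S), let X_S = 1 if S induces a K_4 (all C(4, 2) = 6 edges present). Then P(X_S = 1) = (1/2)^6 = 1/64. By linearity of expectation, E[# K_4] = C(9, 4) · (1/2)^6 = 126 / 64 = 63/32 = 1.96875.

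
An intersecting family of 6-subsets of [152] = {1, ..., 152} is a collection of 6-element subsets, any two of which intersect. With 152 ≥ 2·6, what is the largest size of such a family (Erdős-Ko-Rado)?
max |F| = C(151, 5) = 611860305

Erdős-Ko-Rado (1961): when n ≥ 2k, max |F| = C(n−1, k−1). The bound is attained by the star {A : i ∈ A} for any fixed i ∈ [n]. Here C(152−1, 6−1) = C(151, 5) = 611860305.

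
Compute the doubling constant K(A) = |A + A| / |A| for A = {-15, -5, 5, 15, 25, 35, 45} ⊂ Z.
K = |A + A| / |A| = 13/7

Enumerate A + A = {a + b : a, b ∈ A}. With |A| = 7, there are |A|^2 = 49 ordered sum pairs; collecting distinct values, A + A = {-30, -20, -10, 0, 10, 20, 30, 40, 50, 60, 70, 80, 90}, so |A + A| = 13. Thus K = 13/7. Here |A + A| = 2|A| − 1 = 13, the minimum possible — so K = 13/7 is minimal, which holds iff A is an arithmetic progression.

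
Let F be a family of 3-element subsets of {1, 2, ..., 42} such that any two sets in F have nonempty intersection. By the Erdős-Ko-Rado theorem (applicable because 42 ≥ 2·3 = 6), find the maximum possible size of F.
max |F| = C(41, 2) = 820

The Erdős-Ko-Rado theorem states: for n ≥ 2k, an intersecting family of k-subsets of an n-element set has size at most C(n − 1, k − 1), with equality for 'star' families {A ⊆ [n] : |A| = k, i ∈ A} (fix an element i). For n = 42, k = 3: C(41, 2) = 820.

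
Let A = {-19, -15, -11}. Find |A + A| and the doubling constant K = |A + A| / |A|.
K = |A + A| / |A| = 5/3

Enumerate A + A = {a + b : a, b ∈ A}. With |A| = 3, there are |A|^2 = 9 ordered sum pairs; collecting distinct values, A + A = {-38, -34, -30, -26, -22}, so |A + A| = 5. Thus K = 5/3. Here |A + A| = 2|A| − 1 = 5, the minimum possible — so K = 5/3 is minimal, which holds iff A is an arithmetic progression.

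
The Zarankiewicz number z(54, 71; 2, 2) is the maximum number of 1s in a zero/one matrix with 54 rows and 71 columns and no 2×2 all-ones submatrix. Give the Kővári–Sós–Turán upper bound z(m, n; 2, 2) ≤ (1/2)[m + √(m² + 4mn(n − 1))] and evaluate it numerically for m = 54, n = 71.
z(54, 71; 2, 2) ≤ (1/2)[54 + √(54² + 4·54·71·70)] = (1/2)[54 + √1076436] = 545.7572

Kővári–Sós–Turán: let r_1, ..., r_54 be the row sums and z = Σ r_i the total number of 1s. Each pair of columns can share at most one row with both entries 1 (else a 2×2 all-ones block appears), so Σ_i C(r_i, 2) ≤ C(71, 2) = 2485. By convexity Σ_i C(r_i, 2) ≥ 54·C(z/54, 2) = z(z − 54)/(2·54), giving z² − 54z − 54·71·70 ≤ 0 and hence z ≤ (1/2)[54 + √(2916 + 4·268380)] = (1/2)[54 + √1076436] ≈ (1/2)(54 + 1037.5143) = 545.7572.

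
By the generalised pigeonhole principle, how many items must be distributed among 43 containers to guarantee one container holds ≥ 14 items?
n = (14 − 1)·43 + 1 = 560

By the generalised pigeonhole principle, to guarantee some box contains ≥ r objects we need more than (r − 1) · k objects total. Threshold: n = (r − 1) · k + 1. With r = 14 and k = 43: n = 13 · 43 + 1 = 559 + 1 = 560. For n = 559 = 13 · 43, we can put exactly 13 objects in every box, avoiding 14 in any single one — so 560 is tight.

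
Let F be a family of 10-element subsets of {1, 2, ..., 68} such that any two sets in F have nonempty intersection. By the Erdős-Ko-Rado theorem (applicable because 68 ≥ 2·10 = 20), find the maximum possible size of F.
max |F| = C(67, 9) = 42757703560

The Erdős-Ko-Rado theorem states: for n ≥ 2k, an intersecting family of k-subsets of an n-element set has size at most C(n − 1, k − 1), with equality for 'star' families {A ⊆ [n] : |A| = k, i ∈ A} (fix an element i). For n = 68, k = 10: C(67, 9) = 42757703560.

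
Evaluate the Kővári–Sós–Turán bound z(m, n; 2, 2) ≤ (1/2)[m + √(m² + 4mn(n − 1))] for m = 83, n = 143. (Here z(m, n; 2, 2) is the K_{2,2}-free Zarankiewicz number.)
z(83, 143; 2, 2) ≤ (1/2)[83 + √(83² + 4·83·143·142)] = (1/2)[83 + √6748481] = 1340.3919

Kővári–Sós–Turán: let r_1, ..., r_83 be the row sums and z = Σ r_i the total number of 1s. Each pair of columns can share at most one row with both entries 1 (else a 2×2 all-ones block appears), so Σ_i C(r_i, 2) ≤ C(143, 2) = 10153. By convexity Σ_i C(r_i, 2) ≥ 83·C(z/83, 2) = z(z − 83)/(2·83), giving z² − 83z − 83·143·142 ≤ 0 and hence z ≤ (1/2)[83 + √(6889 + 4·1685398)] = (1/2)[83 + √6748481] ≈ (1/2)(83 + 2597.7839) = 1340.3919.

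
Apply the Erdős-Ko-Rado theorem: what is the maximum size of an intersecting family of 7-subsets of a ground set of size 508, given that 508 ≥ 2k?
max |F| = C(507, 6) = 22899162368082

The Erdős-Ko-Rado theorem states: for n ≥ 2k, an intersecting family of k-subsets of an n-element set has size at most C(n − 1, k − 1), with equality for 'star' families {A ⊆ [n] : |A| = k, i ∈ A} (fix an element i). For n = 508, k = 7: C(507, 6) = 22899162368082.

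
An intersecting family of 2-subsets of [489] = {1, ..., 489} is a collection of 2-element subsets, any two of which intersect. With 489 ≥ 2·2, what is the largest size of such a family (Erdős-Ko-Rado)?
max |F| = C(488, 1) = 488

Erdős-Ko-Rado (1961): when n ≥ 2k, max |F| = C(n−1, k−1). The bound is attained by the star {A : i ∈ A} for any fixed i ∈ [n]. Here C(489−1, 2−1) = C(488, 1) = 488.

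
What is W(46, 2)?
W(46, 2) = 46 + 1 = 47

A 2-term AP is any pair of integers, so a monochromatic 2-AP exists iff some colour is used at least twice. With 46 colours, the colouring i ↦ i on {1, ..., 46} uses each colour once, avoiding any monochromatic pair, so W(46, 2) > 46. For {1, ..., 47}, pigeonhole forces two integers of the same colour, which form a monochromatic 2-AP. Hence W(46, 2) = 47.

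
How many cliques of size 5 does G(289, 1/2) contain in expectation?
E[# K_5] = C(289, 5) · (1/2)^C(5, 2) = 16225641432 / 2^10 = 2028205179/128 = 15845352.9609375

For each 5-subset S of vertices (there are C(289, 5) = 16225641432 such S), let X_S = 1 if S induces a K_5 (all C(5, 2) = 10 edges present). Then P(X_S = 1) = (1/2)^10 = 1/1024. By linearity of expectation, E[# K_5] = C(289, 5) · (1/2)^10 = 16225641432 / 1024 = 2028205179/128 = 15845352.9609375.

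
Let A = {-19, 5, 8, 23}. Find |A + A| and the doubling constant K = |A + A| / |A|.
K = |A + A| / |A| = 10/4 = 5/2

Enumerate A + A = {a + b : a, b ∈ A}. With |A| = 4, there are |A|^2 = 16 ordered sum pairs; collecting distinct values, A + A = {-38, -14, -11, 4, 10, 13, 16, 28, 31, 46}, so |A + A| = 10. Thus K = 10/4 = 5/2. For comparison, the minimum possible |A + A| over all 4-element sets is 2·4 − 1 = 7 (so min K = 7/4), attained only by arithmetic progressions.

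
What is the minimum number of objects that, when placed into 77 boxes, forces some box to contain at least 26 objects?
n = (26 − 1)·77 + 1 = 1926

By the generalised pigeonhole principle, to guarantee some box contains ≥ r objects we need more than (r − 1) · k objects total. Threshold: n = (r − 1) · k + 1. With r = 26 and k = 77: n = 25 · 77 + 1 = 1925 + 1 = 1926. For n = 1925 = 25 · 77, we can put exactly 25 objects in every box, avoiding 26 in any single one — so 1926 is tight.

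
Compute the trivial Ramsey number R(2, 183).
R(2, 183) = 183

R(2, k) = k for all k ≥ 2: in a 2-colouring of K_k, either some edge is red (a red K_2) or all edges are blue (a blue K_k). And K_{182} coloured all-blue has no blue K_183, so R(2, 183) > 182. Hence R(2, 183) = 183.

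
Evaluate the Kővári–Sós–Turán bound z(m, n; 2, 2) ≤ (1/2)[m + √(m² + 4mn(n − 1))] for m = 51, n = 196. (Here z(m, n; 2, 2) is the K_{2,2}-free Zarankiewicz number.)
z(51, 196; 2, 2) ≤ (1/2)[51 + √(51² + 4·51·196·195)] = (1/2)[51 + √7799481] = 1421.8775

Kővári–Sós–Turán: let r_1, ..., r_51 be the row sums and z = Σ r_i the total number of 1s. Each pair of columns can share at most one row with both entries 1 (else a 2×2 all-ones block appears), so Σ_i C(r_i, 2) ≤ C(196, 2) = 19110. By convexity Σ_i C(r_i, 2) ≥ 51·C(z/51, 2) = z(z − 51)/(2·51), giving z² − 51z − 51·196·195 ≤ 0 and hence z ≤ (1/2)[51 + √(2601 + 4·1949220)] = (1/2)[51 + √7799481] ≈ (1/2)(51 + 2792.7551) = 1421.8775.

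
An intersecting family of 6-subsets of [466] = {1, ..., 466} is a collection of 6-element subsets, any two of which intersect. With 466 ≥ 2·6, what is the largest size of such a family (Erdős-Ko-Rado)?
max |F| = C(465, 5) = 177301977468

The Erdős-Ko-Rado theorem states: for n ≥ 2k, an intersecting family of k-subsets of an n-element set has size at most C(n − 1, k − 1), with equality for 'star' families {A ⊆ [n] : |A| = k, i ∈ A} (fix an element i). For n = 466, k = 6: C(465, 5) = 177301977468.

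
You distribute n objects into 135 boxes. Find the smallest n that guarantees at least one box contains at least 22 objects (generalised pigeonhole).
n = (22 − 1)·135 + 1 = 2836

By the generalised pigeonhole principle, to guarantee some box contains ≥ r objects we need more than (r − 1) · k objects total. Threshold: n = (r − 1) · k + 1. With r = 22 and k = 135: n = 21 · 135 + 1 = 2835 + 1 = 2836. For n = 2835 = 21 · 135, we can put exactly 21 objects in every box, avoiding 22 in any single one — so 2836 is tight.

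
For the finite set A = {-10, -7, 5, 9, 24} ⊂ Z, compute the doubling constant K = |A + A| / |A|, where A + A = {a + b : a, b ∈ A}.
K = |A + A| / |A| = 14/5

Enumerate A + A = {a + b : a, b ∈ A}. With |A| = 5, there are |A|^2 = 25 ordered sum pairs; collecting distinct values, A + A = {-20, -17, -14, -5, -2, -1, 2, 10, 14, 17, 18, 29, 33, 48}, so |A + A| = 14. Thus K = 14/5. For comparison, the minimum possible |A + A| over all 5-element sets is 2·5 − 1 = 9 (so min K = 9/5), attained only by arithmetic progressions.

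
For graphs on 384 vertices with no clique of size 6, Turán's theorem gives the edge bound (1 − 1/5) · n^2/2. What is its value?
Turán density bound = (4/5) · 384^2/2 = 294912/5 ≈ 58982.4

Turán's theorem: ex(n, K_{r+1}) is achieved by the complete r-partite Turán graph T(n, r) with parts as balanced as possible, and is at most (1 − 1/r) · n^2/2. For r = 5, n = 384: the density bound is (4/5) · 147456/2 = 294912/5 ≈ 58982.4. The integer-valued extremum is e(T(384, 5)) = 58982, which is strictly less than the density bound 294912/5 since 5 ∤ 384 (the parts of T(384, 5) cannot all be equal).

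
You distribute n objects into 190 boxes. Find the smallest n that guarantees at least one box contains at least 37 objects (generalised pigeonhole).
n = (37 − 1)·190 + 1 = 6841

By the generalised pigeonhole principle, to guarantee some box contains ≥ r objects we need more than (r − 1) · k objects total. Threshold: n = (r − 1) · k + 1. With r = 37 and k = 190: n = 36 · 190 + 1 = 6840 + 1 = 6841. For n = 6840 = 36 · 190, we can put exactly 36 objects in every box, avoiding 37 in any single one — so 6841 is tight.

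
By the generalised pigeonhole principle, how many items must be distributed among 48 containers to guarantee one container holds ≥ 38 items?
n = (38 − 1)·48 + 1 = 1777

By the generalised pigeonhole principle, to guarantee some box contains ≥ r objects we need more than (r − 1) · k objects total. Threshold: n = (r − 1) · k + 1. With r = 38 and k = 48: n = 37 · 48 + 1 = 1776 + 1 = 1777. For n = 1776 = 37 · 48, we can put exactly 37 objects in every box, avoiding 38 in any single one — so 1777 is tight.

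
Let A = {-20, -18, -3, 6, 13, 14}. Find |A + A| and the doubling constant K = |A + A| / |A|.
K = |A + A| / |A| = 20/6 = 10/3

Enumerate A + A = {a + b : a, b ∈ A}. With |A| = 6, there are |A|^2 = 36 ordered sum pairs; collecting distinct values, A + A = {-40, -38, -36, -23, -21, -14, -12, -7, -6, -5, -4, 3, 10, 11, 12, 19, 20, 26, 27, 28}, so |A + A| = 20. Thus K = 20/6 = 10/3. For comparison, the minimum possible |A + A| over all 6-element sets is 2·6 − 1 = 11 (so min K = 11/6), attained only by arithmetic progressions.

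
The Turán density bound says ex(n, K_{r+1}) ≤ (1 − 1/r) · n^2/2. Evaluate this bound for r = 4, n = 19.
Turán density bound = (3/4) · 19^2/2 = 1083/8 ≈ 135.375

Turán's theorem: ex(n, K_{r+1}) is achieved by the complete r-partite Turán graph T(n, r) with parts as balanced as possible, and is at most (1 − 1/r) · n^2/2. For r = 4, n = 19: the density bound is (3/4) · 361/2 = 1083/8 ≈ 135.375. The integer-valued extremum is e(T(19, 4)) = 135, which is strictly less than the density bound 1083/8 since 4 ∤ 19 (the parts of T(19, 4) cannot all be equal).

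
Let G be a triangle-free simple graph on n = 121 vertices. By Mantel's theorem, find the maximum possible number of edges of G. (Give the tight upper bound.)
ex(121, K_3) = ⌊121^2/4⌋ = 3660

Mantel (1907): a triangle-free graph on n vertices has at most ⌊n^2/4⌋ edges, with equality for the complete bipartite graph K_{⌊n/2⌋, ⌈n/2⌉}. For n = 121: ⌊121^2/4⌋ = ⌊14641/4⌋ = 3660. The extremal graph is K_{60, 61}, which has 60·61 = 3660 edges.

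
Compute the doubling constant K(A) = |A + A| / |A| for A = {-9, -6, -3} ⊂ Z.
K = |A + A| / |A| = 5/3

Enumerate A + A = {a + b : a, b ∈ A}. With |A| = 3, there are |A|^2 = 9 ordered sum pairs; collecting distinct values, A + A = {-18, -15, -12, -9, -6}, so |A + A| = 5. Thus K = 5/3. Here |A + A| = 2|A| − 1 = 5, the minimum possible — so K = 5/3 is minimal, which holds iff A is an arithmetic progression.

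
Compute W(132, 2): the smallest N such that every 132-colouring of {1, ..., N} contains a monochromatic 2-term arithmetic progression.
W(132, 2) = 132 + 1 = 133

A 2-term AP is any pair of integers, so a monochromatic 2-AP exists iff some colour is used at least twice. With 132 colours, the colouring i ↦ i on {1, ..., 132} uses each colour once, avoiding any monochromatic pair, so W(132, 2) > 132. For {1, ..., 133}, pigeonhole forces two integers of the same colour, which form a monochromatic 2-AP. Hence W(132, 2) = 133.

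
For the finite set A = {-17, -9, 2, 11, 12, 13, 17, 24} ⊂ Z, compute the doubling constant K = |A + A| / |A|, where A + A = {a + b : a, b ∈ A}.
K = |A + A| / |A| = 32/8 = 4

Enumerate A + A = {a + b : a, b ∈ A}. With |A| = 8, there are |A|^2 = 64 ordered sum pairs; collecting distinct values, A + A = {-34, -26, -18, -15, -7, -6, -5, -4, 0, 2, 3, 4, 7, 8, 13, 14, 15, 19, 22, 23, 24, 25, 26, 28, 29, 30, 34, 35, 36, 37, 41, 48}, so |A + A| = 32. Thus K = 32/8 = 4. For comparison, the minimum possible |A + A| over all 8-element sets is 2·8 − 1 = 15 (so min K = 15/8), attained only by arithmetic progressions.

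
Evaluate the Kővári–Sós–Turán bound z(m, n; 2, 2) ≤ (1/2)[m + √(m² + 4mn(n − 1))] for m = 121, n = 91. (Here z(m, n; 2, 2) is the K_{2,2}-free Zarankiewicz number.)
z(121, 91; 2, 2) ≤ (1/2)[121 + √(121² + 4·121·91·90)] = (1/2)[121 + √3978601] = 1057.8215

Kővári–Sós–Turán: let r_1, ..., r_121 be the row sums and z = Σ r_i the total number of 1s. Each pair of columns can share at most one row with both entries 1 (else a 2×2 all-ones block appears), so Σ_i C(r_i, 2) ≤ C(91, 2) = 4095. By convexity Σ_i C(r_i, 2) ≥ 121·C(z/121, 2) = z(z − 121)/(2·121), giving z² − 121z − 121·91·90 ≤ 0 and hence z ≤ (1/2)[121 + √(14641 + 4·990990)] = (1/2)[121 + √3978601] ≈ (1/2)(121 + 1994.6431) = 1057.8215.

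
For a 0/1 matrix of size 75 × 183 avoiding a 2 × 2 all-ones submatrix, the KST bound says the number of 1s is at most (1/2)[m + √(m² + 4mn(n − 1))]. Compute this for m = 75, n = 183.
z(75, 183; 2, 2) ≤ (1/2)[75 + √(75² + 4·75·183·182)] = (1/2)[75 + √9997425] = 1618.4352

Kővári–Sós–Turán: let r_1, ..., r_75 be the row sums and z = Σ r_i the total number of 1s. Each pair of columns can share at most one row with both entries 1 (else a 2×2 all-ones block appears), so Σ_i C(r_i, 2) ≤ C(183, 2) = 16653. By convexity Σ_i C(r_i, 2) ≥ 75·C(z/75, 2) = z(z − 75)/(2·75), giving z² − 75z − 75·183·182 ≤ 0 and hence z ≤ (1/2)[75 + √(5625 + 4·2497950)] = (1/2)[75 + √9997425] ≈ (1/2)(75 + 3161.8705) = 1618.4352.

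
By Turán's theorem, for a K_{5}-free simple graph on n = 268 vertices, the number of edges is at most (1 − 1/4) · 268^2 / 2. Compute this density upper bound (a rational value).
Turán density bound = (3/4) · 268^2/2 = 26934

Turán's theorem: ex(n, K_{r+1}) is achieved by the complete r-partite Turán graph T(n, r) with parts as balanced as possible, and is at most (1 − 1/r) · n^2/2. For r = 4, n = 268: the density bound is (3/4) · 71824/2 = 26934. Since 4 ∣ 268, the Turán graph T(268, 4) has parts of equal size 67, and its edge count e(T(268, 4)) = 26934 attains the density bound exactly.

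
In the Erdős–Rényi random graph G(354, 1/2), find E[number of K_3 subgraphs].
E[# K_3] = C(354, 3) · (1/2)^C(3, 2) = 7331104 / 2^3 = 916388

For each 3-subset S of vertices (there are C(354, 3) = 7331104 such S), let X_S = 1 if S induces a K_3 (all C(3, 2) = 3 edges present). Then P(X_S = 1) = (1/2)^3 = 1/8. By linearity of expectation, E[# K_3] = C(354, 3) · (1/2)^3 = 7331104 / 8 = 916388.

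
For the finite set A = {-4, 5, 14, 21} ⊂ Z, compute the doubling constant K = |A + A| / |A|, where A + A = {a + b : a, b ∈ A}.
K = |A + A| / |A| = 9/4

Enumerate A + A = {a + b : a, b ∈ A}. With |A| = 4, there are |A|^2 = 16 ordered sum pairs; collecting distinct values, A + A = {-8, 1, 10, 17, 19, 26, 28, 35, 42}, so |A + A| = 9. Thus K = 9/4. For comparison, the minimum possible |A + A| over all 4-element sets is 2·4 − 1 = 7 (so min K = 7/4), attained only by arithmetic progressions.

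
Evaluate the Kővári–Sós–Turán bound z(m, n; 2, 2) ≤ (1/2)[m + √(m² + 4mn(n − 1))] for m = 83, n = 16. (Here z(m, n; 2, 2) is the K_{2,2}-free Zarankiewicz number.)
z(83, 16; 2, 2) ≤ (1/2)[83 + √(83² + 4·83·16·15)] = (1/2)[83 + √86569] = 188.6131

Kővári–Sós–Turán: let r_1, ..., r_83 be the row sums and z = Σ r_i the total number of 1s. Each pair of columns can share at most one row with both entries 1 (else a 2×2 all-ones block appears), so Σ_i C(r_i, 2) ≤ C(16, 2) = 120. By convexity Σ_i C(r_i, 2) ≥ 83·C(z/83, 2) = z(z − 83)/(2·83), giving z² − 83z − 83·16·15 ≤ 0 and hence z ≤ (1/2)[83 + √(6889 + 4·19920)] = (1/2)[83 + √86569] ≈ (1/2)(83 + 294.2261) = 188.6131.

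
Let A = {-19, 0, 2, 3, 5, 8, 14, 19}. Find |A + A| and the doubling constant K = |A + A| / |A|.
K = |A + A| / |A| = 29/8

Enumerate A + A = {a + b : a, b ∈ A}. With |A| = 8, there are |A|^2 = 64 ordered sum pairs; collecting distinct values, A + A = {-38, -19, -17, -16, -14, -11, -5, 0, 2, 3, 4, 5, 6, 7, 8, 10, 11, 13, 14, 16, 17, 19, 21, 22, 24, 27, 28, 33, 38}, so |A + A| = 29. Thus K = 29/8. For comparison, the minimum possible |A + A| over all 8-element sets is 2·8 − 1 = 15 (so min K = 15/8), attained only by arithmetic progressions.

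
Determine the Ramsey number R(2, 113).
R(2, 113) = 113

R(2, k) = k for all k ≥ 2: in a 2-colouring of K_k, either some edge is red (a red K_2) or all edges are blue (a blue K_k). And K_{112} coloured all-blue has no blue K_113, so R(2, 113) > 112. Hence R(2, 113) = 113.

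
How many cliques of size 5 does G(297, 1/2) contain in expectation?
E[# K_5] = C(297, 5) · (1/2)^C(5, 2) = 18616750614 / 2^10 = 9308375307/512 ≈ 18180420.521484

For each 5-subset S of vertices (there are C(297, 5) = 18616750614 such S), let X_S = 1 if S induces a K_5 (all C(5, 2) = 10 edges present). Then P(X_S = 1) = (1/2)^10 = 1/1024. By linearity of expectation, E[# K_5] = C(297, 5) · (1/2)^10 = 18616750614 / 1024 = 9308375307/512 ≈ 18180420.521484.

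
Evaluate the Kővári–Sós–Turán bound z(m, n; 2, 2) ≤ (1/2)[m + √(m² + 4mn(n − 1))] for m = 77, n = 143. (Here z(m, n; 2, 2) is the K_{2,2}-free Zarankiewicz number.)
z(77, 143; 2, 2) ≤ (1/2)[77 + √(77² + 4·77·143·142)] = (1/2)[77 + √6260177] = 1289.5173

Kővári–Sós–Turán: let r_1, ..., r_77 be the row sums and z = Σ r_i the total number of 1s. Each pair of columns can share at most one row with both entries 1 (else a 2×2 all-ones block appears), so Σ_i C(r_i, 2) ≤ C(143, 2) = 10153. By convexity Σ_i C(r_i, 2) ≥ 77·C(z/77, 2) = z(z − 77)/(2·77), giving z² − 77z − 77·143·142 ≤ 0 and hence z ≤ (1/2)[77 + √(5929 + 4·1563562)] = (1/2)[77 + √6260177] ≈ (1/2)(77 + 2502.0346) = 1289.5173.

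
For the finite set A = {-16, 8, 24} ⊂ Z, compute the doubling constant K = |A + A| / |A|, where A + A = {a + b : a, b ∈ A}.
K = |A + A| / |A| = 6/3 = 2

Enumerate A + A = {a + b : a, b ∈ A}. With |A| = 3, there are |A|^2 = 9 ordered sum pairs; collecting distinct values, A + A = {-32, -8, 8, 16, 32, 48}, so |A + A| = 6. Thus K = 6/3 = 2. For comparison, the minimum possible |A + A| over all 3-element sets is 2·3 − 1 = 5 (so min K = 5/3), attained only by arithmetic progressions.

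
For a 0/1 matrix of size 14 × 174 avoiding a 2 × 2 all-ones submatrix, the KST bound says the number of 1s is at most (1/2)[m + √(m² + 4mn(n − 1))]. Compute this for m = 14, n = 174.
z(14, 174; 2, 2) ≤ (1/2)[14 + √(14² + 4·14·174·173)] = (1/2)[14 + √1685908] = 656.2126

Kővári–Sós–Turán: let r_1, ..., r_14 be the row sums and z = Σ r_i the total number of 1s. Each pair of columns can share at most one row with both entries 1 (else a 2×2 all-ones block appears), so Σ_i C(r_i, 2) ≤ C(174, 2) = 15051. By convexity Σ_i C(r_i, 2) ≥ 14·C(z/14, 2) = z(z − 14)/(2·14), giving z² − 14z − 14·174·173 ≤ 0 and hence z ≤ (1/2)[14 + √(196 + 4·421428)] = (1/2)[14 + √1685908] ≈ (1/2)(14 + 1298.4252) = 656.2126.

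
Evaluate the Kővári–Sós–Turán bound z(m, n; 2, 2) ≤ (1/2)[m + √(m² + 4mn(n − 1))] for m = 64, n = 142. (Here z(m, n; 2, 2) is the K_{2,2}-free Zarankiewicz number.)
z(64, 142; 2, 2) ≤ (1/2)[64 + √(64² + 4·64·142·141)] = (1/2)[64 + √5129728] = 1164.4451

Kővári–Sós–Turán: let r_1, ..., r_64 be the row sums and z = Σ r_i the total number of 1s. Each pair of columns can share at most one row with both entries 1 (else a 2×2 all-ones block appears), so Σ_i C(r_i, 2) ≤ C(142, 2) = 10011. By convexity Σ_i C(r_i, 2) ≥ 64·C(z/64, 2) = z(z − 64)/(2·64), giving z² − 64z − 64·142·141 ≤ 0 and hence z ≤ (1/2)[64 + √(4096 + 4·1281408)] = (1/2)[64 + √5129728] ≈ (1/2)(64 + 2264.8903) = 1164.4451.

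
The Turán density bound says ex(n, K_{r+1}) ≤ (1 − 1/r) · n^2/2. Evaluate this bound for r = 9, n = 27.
Turán density bound = (8/9) · 27^2/2 = 324

Turán's theorem: ex(n, K_{r+1}) is achieved by the complete r-partite Turán graph T(n, r) with parts as balanced as possible, and is at most (1 − 1/r) · n^2/2. For r = 9, n = 27: the density bound is (8/9) · 729/2 = 324. Since 9 ∣ 27, the Turán graph T(27, 9) has parts of equal size 3, and its edge count e(T(27, 9)) = 324 attains the density bound exactly.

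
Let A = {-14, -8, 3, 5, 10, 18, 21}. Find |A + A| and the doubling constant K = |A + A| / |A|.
K = |A + A| / |A| = 26/7

Enumerate A + A = {a + b : a, b ∈ A}. With |A| = 7, there are |A|^2 = 49 ordered sum pairs; collecting distinct values, A + A = {-28, -22, -16, -11, -9, -5, -4, -3, 2, 4, 6, 7, 8, 10, 13, 15, 20, 21, 23, 24, 26, 28, 31, 36, 39, 42}, so |A + A| = 26. Thus K = 26/7. For comparison, the minimum possible |A + A| over all 7-element sets is 2·7 − 1 = 13 (so min K = 13/7), attained only by arithmetic progressions.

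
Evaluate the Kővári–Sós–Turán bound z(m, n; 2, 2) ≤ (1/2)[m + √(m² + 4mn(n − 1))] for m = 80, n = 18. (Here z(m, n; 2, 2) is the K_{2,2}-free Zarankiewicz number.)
z(80, 18; 2, 2) ≤ (1/2)[80 + √(80² + 4·80·18·17)] = (1/2)[80 + √104320] = 201.493

Kővári–Sós–Turán: let r_1, ..., r_80 be the row sums and z = Σ r_i the total number of 1s. Each pair of columns can share at most one row with both entries 1 (else a 2×2 all-ones block appears), so Σ_i C(r_i, 2) ≤ C(18, 2) = 153. By convexity Σ_i C(r_i, 2) ≥ 80·C(z/80, 2) = z(z − 80)/(2·80), giving z² − 80z − 80·18·17 ≤ 0 and hence z ≤ (1/2)[80 + √(6400 + 4·24480)] = (1/2)[80 + √104320] ≈ (1/2)(80 + 322.9861) = 201.493.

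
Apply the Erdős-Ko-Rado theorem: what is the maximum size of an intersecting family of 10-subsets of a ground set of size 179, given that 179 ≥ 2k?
max |F| = C(178, 9) = 402485076799300

Erdős-Ko-Rado (1961): when n ≥ 2k, max |F| = C(n−1, k−1). The bound is attained by the star {A : i ∈ A} for any fixed i ∈ [n]. Here C(179−1, 10−1) = C(178, 9) = 402485076799300.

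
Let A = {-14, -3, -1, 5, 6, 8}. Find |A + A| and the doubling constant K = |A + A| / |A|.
K = |A + A| / |A| = 19/6

Enumerate A + A = {a + b : a, b ∈ A}. With |A| = 6, there are |A|^2 = 36 ordered sum pairs; collecting distinct values, A + A = {-28, -17, -15, -9, -8, -6, -4, -2, 2, 3, 4, 5, 7, 10, 11, 12, 13, 14, 16}, so |A + A| = 19. Thus K = 19/6. For comparison, the minimum possible |A + A| over all 6-element sets is 2·6 − 1 = 11 (so min K = 11/6), attained only by arithmetic progressions.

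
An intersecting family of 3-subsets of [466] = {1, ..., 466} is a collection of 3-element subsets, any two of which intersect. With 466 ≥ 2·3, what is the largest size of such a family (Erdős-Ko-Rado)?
max |F| = C(465, 2) = 107880

Erdős-Ko-Rado (1961): when n ≥ 2k, max |F| = C(n−1, k−1). The bound is attained by the star {A : i ∈ A} for any fixed i ∈ [n]. Here C(466−1, 3−1) = C(465, 2) = 107880.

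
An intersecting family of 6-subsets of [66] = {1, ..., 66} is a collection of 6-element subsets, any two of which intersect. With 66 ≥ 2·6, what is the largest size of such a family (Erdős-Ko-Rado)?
max |F| = C(65, 5) = 8259888

The Erdős-Ko-Rado theorem states: for n ≥ 2k, an intersecting family of k-subsets of an n-element set has size at most C(n − 1, k − 1), with equality for 'star' families {A ⊆ [n] : |A| = k, i ∈ A} (fix an element i). For n = 66, k = 6: C(65, 5) = 8259888.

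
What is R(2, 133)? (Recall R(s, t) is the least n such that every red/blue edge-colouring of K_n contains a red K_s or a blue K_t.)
R(2, 133) = 133

R(2, k) = k for all k ≥ 2: in a 2-colouring of K_k, either some edge is red (a red K_2) or all edges are blue (a blue K_k). And K_{132} coloured all-blue has no blue K_133, so R(2, 133) > 132. Hence R(2, 133) = 133.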